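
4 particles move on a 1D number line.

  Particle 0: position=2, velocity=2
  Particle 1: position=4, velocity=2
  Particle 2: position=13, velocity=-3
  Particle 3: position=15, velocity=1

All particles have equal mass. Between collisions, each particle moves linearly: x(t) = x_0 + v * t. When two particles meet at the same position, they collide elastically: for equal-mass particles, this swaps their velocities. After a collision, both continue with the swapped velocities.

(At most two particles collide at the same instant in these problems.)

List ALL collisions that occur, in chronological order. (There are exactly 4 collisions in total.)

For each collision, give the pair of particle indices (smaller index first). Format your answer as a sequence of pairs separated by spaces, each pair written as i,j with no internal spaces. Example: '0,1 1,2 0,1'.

Collision at t=9/5: particles 1 and 2 swap velocities; positions: p0=28/5 p1=38/5 p2=38/5 p3=84/5; velocities now: v0=2 v1=-3 v2=2 v3=1
Collision at t=11/5: particles 0 and 1 swap velocities; positions: p0=32/5 p1=32/5 p2=42/5 p3=86/5; velocities now: v0=-3 v1=2 v2=2 v3=1
Collision at t=11: particles 2 and 3 swap velocities; positions: p0=-20 p1=24 p2=26 p3=26; velocities now: v0=-3 v1=2 v2=1 v3=2
Collision at t=13: particles 1 and 2 swap velocities; positions: p0=-26 p1=28 p2=28 p3=30; velocities now: v0=-3 v1=1 v2=2 v3=2

Answer: 1,2 0,1 2,3 1,2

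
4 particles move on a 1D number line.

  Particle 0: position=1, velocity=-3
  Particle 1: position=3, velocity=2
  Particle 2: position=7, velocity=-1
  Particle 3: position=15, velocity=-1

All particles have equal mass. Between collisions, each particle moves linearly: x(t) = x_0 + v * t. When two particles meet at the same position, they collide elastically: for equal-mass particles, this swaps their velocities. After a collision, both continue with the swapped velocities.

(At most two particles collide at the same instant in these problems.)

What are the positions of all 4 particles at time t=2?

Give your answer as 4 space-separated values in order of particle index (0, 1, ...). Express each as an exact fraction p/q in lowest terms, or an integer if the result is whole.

Answer: -5 5 7 13

Derivation:
Collision at t=4/3: particles 1 and 2 swap velocities; positions: p0=-3 p1=17/3 p2=17/3 p3=41/3; velocities now: v0=-3 v1=-1 v2=2 v3=-1
Advance to t=2 (no further collisions before then); velocities: v0=-3 v1=-1 v2=2 v3=-1; positions = -5 5 7 13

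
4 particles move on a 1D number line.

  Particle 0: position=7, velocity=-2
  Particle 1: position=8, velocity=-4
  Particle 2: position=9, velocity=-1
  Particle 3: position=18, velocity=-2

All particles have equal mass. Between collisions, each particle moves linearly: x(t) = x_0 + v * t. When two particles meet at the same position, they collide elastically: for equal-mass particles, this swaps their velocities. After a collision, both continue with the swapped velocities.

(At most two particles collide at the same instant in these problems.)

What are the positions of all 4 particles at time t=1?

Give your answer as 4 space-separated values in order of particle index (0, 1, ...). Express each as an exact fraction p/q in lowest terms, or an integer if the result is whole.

Answer: 4 5 8 16

Derivation:
Collision at t=1/2: particles 0 and 1 swap velocities; positions: p0=6 p1=6 p2=17/2 p3=17; velocities now: v0=-4 v1=-2 v2=-1 v3=-2
Advance to t=1 (no further collisions before then); velocities: v0=-4 v1=-2 v2=-1 v3=-2; positions = 4 5 8 16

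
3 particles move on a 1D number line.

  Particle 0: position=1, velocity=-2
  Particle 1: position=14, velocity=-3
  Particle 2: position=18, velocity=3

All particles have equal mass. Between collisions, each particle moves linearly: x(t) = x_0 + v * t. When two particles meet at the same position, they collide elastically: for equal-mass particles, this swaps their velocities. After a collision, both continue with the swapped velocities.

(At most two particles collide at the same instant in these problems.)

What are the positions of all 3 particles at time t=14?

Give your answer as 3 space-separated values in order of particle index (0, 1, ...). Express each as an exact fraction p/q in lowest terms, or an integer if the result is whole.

Collision at t=13: particles 0 and 1 swap velocities; positions: p0=-25 p1=-25 p2=57; velocities now: v0=-3 v1=-2 v2=3
Advance to t=14 (no further collisions before then); velocities: v0=-3 v1=-2 v2=3; positions = -28 -27 60

Answer: -28 -27 60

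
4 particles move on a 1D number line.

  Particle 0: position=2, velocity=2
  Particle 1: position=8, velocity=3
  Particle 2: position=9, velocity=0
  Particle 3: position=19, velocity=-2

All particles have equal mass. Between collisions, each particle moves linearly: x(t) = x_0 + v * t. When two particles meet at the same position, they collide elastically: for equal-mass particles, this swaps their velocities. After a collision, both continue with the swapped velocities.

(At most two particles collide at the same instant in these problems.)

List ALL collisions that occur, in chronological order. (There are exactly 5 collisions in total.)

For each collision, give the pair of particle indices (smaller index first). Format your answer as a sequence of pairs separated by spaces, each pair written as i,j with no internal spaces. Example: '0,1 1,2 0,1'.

Collision at t=1/3: particles 1 and 2 swap velocities; positions: p0=8/3 p1=9 p2=9 p3=55/3; velocities now: v0=2 v1=0 v2=3 v3=-2
Collision at t=11/5: particles 2 and 3 swap velocities; positions: p0=32/5 p1=9 p2=73/5 p3=73/5; velocities now: v0=2 v1=0 v2=-2 v3=3
Collision at t=7/2: particles 0 and 1 swap velocities; positions: p0=9 p1=9 p2=12 p3=37/2; velocities now: v0=0 v1=2 v2=-2 v3=3
Collision at t=17/4: particles 1 and 2 swap velocities; positions: p0=9 p1=21/2 p2=21/2 p3=83/4; velocities now: v0=0 v1=-2 v2=2 v3=3
Collision at t=5: particles 0 and 1 swap velocities; positions: p0=9 p1=9 p2=12 p3=23; velocities now: v0=-2 v1=0 v2=2 v3=3

Answer: 1,2 2,3 0,1 1,2 0,1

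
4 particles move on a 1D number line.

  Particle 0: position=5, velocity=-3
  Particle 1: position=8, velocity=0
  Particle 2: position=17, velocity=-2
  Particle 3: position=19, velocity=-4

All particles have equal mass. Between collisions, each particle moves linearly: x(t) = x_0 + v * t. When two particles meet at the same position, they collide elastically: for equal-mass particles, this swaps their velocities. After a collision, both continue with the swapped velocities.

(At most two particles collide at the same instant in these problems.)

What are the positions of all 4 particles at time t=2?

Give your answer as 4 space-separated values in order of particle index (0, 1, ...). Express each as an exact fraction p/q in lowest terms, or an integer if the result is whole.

Answer: -1 8 11 13

Derivation:
Collision at t=1: particles 2 and 3 swap velocities; positions: p0=2 p1=8 p2=15 p3=15; velocities now: v0=-3 v1=0 v2=-4 v3=-2
Advance to t=2 (no further collisions before then); velocities: v0=-3 v1=0 v2=-4 v3=-2; positions = -1 8 11 13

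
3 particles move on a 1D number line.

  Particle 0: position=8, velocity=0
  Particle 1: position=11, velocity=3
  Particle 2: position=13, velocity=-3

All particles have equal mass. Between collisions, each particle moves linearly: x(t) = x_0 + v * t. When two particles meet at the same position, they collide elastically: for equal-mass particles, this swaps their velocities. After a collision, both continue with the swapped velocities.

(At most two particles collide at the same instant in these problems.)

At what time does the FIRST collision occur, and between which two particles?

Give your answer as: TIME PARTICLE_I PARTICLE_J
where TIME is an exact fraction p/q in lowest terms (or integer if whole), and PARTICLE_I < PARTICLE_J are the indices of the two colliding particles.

Pair (0,1): pos 8,11 vel 0,3 -> not approaching (rel speed -3 <= 0)
Pair (1,2): pos 11,13 vel 3,-3 -> gap=2, closing at 6/unit, collide at t=1/3
Earliest collision: t=1/3 between 1 and 2

Answer: 1/3 1 2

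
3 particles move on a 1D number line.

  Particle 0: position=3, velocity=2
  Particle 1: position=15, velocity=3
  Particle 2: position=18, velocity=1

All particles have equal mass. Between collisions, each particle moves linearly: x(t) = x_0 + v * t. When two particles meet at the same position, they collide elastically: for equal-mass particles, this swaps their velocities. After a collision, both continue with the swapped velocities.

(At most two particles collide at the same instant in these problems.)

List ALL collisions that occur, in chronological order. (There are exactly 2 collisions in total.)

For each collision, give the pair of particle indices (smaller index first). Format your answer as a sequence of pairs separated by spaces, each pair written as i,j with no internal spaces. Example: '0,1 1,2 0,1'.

Collision at t=3/2: particles 1 and 2 swap velocities; positions: p0=6 p1=39/2 p2=39/2; velocities now: v0=2 v1=1 v2=3
Collision at t=15: particles 0 and 1 swap velocities; positions: p0=33 p1=33 p2=60; velocities now: v0=1 v1=2 v2=3

Answer: 1,2 0,1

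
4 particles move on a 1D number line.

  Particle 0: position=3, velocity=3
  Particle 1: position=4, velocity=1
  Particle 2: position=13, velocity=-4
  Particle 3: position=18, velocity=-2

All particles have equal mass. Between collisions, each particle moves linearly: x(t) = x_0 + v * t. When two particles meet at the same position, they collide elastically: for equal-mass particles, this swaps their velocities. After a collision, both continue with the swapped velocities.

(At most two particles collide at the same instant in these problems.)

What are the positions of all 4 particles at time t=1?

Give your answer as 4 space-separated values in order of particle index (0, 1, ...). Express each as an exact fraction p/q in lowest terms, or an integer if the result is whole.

Collision at t=1/2: particles 0 and 1 swap velocities; positions: p0=9/2 p1=9/2 p2=11 p3=17; velocities now: v0=1 v1=3 v2=-4 v3=-2
Advance to t=1 (no further collisions before then); velocities: v0=1 v1=3 v2=-4 v3=-2; positions = 5 6 9 16

Answer: 5 6 9 16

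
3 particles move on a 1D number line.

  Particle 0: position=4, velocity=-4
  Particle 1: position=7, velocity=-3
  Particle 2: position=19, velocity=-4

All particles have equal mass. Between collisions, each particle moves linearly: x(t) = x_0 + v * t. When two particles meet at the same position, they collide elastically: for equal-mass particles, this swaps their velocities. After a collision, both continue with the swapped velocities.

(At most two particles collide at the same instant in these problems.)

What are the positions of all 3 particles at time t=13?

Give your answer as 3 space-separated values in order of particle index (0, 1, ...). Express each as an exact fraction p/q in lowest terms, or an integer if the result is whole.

Answer: -48 -33 -32

Derivation:
Collision at t=12: particles 1 and 2 swap velocities; positions: p0=-44 p1=-29 p2=-29; velocities now: v0=-4 v1=-4 v2=-3
Advance to t=13 (no further collisions before then); velocities: v0=-4 v1=-4 v2=-3; positions = -48 -33 -32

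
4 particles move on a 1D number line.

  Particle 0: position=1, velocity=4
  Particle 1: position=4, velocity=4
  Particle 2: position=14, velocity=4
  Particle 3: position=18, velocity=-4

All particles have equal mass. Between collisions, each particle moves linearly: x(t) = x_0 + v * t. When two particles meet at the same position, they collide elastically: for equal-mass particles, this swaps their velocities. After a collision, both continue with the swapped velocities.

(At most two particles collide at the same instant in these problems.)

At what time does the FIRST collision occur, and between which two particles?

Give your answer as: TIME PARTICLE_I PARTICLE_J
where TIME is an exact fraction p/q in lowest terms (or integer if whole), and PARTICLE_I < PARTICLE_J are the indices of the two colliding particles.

Answer: 1/2 2 3

Derivation:
Pair (0,1): pos 1,4 vel 4,4 -> not approaching (rel speed 0 <= 0)
Pair (1,2): pos 4,14 vel 4,4 -> not approaching (rel speed 0 <= 0)
Pair (2,3): pos 14,18 vel 4,-4 -> gap=4, closing at 8/unit, collide at t=1/2
Earliest collision: t=1/2 between 2 and 3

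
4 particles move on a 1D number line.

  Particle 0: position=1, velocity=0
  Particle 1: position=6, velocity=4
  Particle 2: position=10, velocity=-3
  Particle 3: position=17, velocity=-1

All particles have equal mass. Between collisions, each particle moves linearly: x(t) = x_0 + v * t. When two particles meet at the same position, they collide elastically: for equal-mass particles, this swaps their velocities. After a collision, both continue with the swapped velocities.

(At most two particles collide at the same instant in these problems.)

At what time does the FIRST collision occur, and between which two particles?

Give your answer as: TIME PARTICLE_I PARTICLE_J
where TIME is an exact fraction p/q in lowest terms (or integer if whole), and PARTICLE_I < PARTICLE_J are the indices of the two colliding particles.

Pair (0,1): pos 1,6 vel 0,4 -> not approaching (rel speed -4 <= 0)
Pair (1,2): pos 6,10 vel 4,-3 -> gap=4, closing at 7/unit, collide at t=4/7
Pair (2,3): pos 10,17 vel -3,-1 -> not approaching (rel speed -2 <= 0)
Earliest collision: t=4/7 between 1 and 2

Answer: 4/7 1 2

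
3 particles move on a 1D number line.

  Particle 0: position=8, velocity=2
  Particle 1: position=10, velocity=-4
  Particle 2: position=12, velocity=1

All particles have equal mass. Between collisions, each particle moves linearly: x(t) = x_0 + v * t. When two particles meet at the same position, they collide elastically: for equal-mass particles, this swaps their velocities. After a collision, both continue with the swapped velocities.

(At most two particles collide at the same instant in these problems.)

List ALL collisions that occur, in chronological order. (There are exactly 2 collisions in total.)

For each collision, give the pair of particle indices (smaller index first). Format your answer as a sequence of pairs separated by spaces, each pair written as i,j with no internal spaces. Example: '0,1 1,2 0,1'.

Answer: 0,1 1,2

Derivation:
Collision at t=1/3: particles 0 and 1 swap velocities; positions: p0=26/3 p1=26/3 p2=37/3; velocities now: v0=-4 v1=2 v2=1
Collision at t=4: particles 1 and 2 swap velocities; positions: p0=-6 p1=16 p2=16; velocities now: v0=-4 v1=1 v2=2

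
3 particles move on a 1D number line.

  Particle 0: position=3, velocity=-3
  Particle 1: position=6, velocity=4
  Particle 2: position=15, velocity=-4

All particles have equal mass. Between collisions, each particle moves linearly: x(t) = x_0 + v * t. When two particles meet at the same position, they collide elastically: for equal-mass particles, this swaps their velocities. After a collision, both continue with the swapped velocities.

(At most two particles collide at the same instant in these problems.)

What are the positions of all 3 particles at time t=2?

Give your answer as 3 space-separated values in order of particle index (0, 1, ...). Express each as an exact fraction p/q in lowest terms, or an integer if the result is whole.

Collision at t=9/8: particles 1 and 2 swap velocities; positions: p0=-3/8 p1=21/2 p2=21/2; velocities now: v0=-3 v1=-4 v2=4
Advance to t=2 (no further collisions before then); velocities: v0=-3 v1=-4 v2=4; positions = -3 7 14

Answer: -3 7 14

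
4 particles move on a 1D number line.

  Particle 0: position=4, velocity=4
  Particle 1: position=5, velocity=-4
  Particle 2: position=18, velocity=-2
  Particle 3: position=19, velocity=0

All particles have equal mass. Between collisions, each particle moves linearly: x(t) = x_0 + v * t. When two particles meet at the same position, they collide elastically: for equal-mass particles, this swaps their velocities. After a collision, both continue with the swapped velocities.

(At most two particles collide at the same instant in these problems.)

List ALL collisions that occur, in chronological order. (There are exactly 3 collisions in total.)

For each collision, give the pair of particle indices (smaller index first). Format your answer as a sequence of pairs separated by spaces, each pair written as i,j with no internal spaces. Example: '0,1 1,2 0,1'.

Answer: 0,1 1,2 2,3

Derivation:
Collision at t=1/8: particles 0 and 1 swap velocities; positions: p0=9/2 p1=9/2 p2=71/4 p3=19; velocities now: v0=-4 v1=4 v2=-2 v3=0
Collision at t=7/3: particles 1 and 2 swap velocities; positions: p0=-13/3 p1=40/3 p2=40/3 p3=19; velocities now: v0=-4 v1=-2 v2=4 v3=0
Collision at t=15/4: particles 2 and 3 swap velocities; positions: p0=-10 p1=21/2 p2=19 p3=19; velocities now: v0=-4 v1=-2 v2=0 v3=4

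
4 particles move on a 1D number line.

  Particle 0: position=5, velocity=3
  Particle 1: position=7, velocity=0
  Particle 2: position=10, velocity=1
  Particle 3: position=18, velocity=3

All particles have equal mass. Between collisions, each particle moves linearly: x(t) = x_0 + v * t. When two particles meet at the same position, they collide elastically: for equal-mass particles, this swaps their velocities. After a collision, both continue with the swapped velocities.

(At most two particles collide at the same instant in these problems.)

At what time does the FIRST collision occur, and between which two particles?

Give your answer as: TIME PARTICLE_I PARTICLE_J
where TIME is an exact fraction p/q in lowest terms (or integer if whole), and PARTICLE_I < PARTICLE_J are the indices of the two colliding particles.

Pair (0,1): pos 5,7 vel 3,0 -> gap=2, closing at 3/unit, collide at t=2/3
Pair (1,2): pos 7,10 vel 0,1 -> not approaching (rel speed -1 <= 0)
Pair (2,3): pos 10,18 vel 1,3 -> not approaching (rel speed -2 <= 0)
Earliest collision: t=2/3 between 0 and 1

Answer: 2/3 0 1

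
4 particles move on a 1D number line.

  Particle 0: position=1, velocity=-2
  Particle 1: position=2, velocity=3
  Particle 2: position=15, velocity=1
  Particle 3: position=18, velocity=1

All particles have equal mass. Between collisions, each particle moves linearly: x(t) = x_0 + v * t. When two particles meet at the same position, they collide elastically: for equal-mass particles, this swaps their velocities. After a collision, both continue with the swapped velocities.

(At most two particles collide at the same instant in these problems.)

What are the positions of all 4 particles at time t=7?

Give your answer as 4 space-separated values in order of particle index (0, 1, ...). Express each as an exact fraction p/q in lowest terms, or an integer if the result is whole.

Collision at t=13/2: particles 1 and 2 swap velocities; positions: p0=-12 p1=43/2 p2=43/2 p3=49/2; velocities now: v0=-2 v1=1 v2=3 v3=1
Advance to t=7 (no further collisions before then); velocities: v0=-2 v1=1 v2=3 v3=1; positions = -13 22 23 25

Answer: -13 22 23 25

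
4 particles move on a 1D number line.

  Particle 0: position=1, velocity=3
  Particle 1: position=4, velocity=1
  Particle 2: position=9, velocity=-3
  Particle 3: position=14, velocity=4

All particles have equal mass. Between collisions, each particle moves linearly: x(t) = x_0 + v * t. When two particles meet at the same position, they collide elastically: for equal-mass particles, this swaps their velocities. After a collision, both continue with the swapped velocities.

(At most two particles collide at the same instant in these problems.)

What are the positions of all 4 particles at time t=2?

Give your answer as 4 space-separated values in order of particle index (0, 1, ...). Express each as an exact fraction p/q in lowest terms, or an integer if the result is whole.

Collision at t=5/4: particles 1 and 2 swap velocities; positions: p0=19/4 p1=21/4 p2=21/4 p3=19; velocities now: v0=3 v1=-3 v2=1 v3=4
Collision at t=4/3: particles 0 and 1 swap velocities; positions: p0=5 p1=5 p2=16/3 p3=58/3; velocities now: v0=-3 v1=3 v2=1 v3=4
Collision at t=3/2: particles 1 and 2 swap velocities; positions: p0=9/2 p1=11/2 p2=11/2 p3=20; velocities now: v0=-3 v1=1 v2=3 v3=4
Advance to t=2 (no further collisions before then); velocities: v0=-3 v1=1 v2=3 v3=4; positions = 3 6 7 22

Answer: 3 6 7 22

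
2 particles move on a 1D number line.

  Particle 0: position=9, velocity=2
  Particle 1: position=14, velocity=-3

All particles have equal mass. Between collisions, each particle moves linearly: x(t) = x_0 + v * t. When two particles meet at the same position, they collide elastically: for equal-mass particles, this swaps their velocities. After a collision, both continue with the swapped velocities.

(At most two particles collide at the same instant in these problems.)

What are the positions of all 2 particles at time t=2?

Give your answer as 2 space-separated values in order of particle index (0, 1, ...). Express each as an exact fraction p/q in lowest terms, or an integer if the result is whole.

Answer: 8 13

Derivation:
Collision at t=1: particles 0 and 1 swap velocities; positions: p0=11 p1=11; velocities now: v0=-3 v1=2
Advance to t=2 (no further collisions before then); velocities: v0=-3 v1=2; positions = 8 13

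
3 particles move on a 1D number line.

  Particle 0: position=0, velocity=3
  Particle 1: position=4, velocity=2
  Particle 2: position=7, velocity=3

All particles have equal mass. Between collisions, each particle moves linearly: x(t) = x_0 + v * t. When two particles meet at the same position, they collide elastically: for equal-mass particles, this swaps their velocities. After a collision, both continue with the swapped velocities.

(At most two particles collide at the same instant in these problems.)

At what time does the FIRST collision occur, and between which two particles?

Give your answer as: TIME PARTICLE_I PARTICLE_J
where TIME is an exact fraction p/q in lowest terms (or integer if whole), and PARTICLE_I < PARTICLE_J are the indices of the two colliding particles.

Answer: 4 0 1

Derivation:
Pair (0,1): pos 0,4 vel 3,2 -> gap=4, closing at 1/unit, collide at t=4
Pair (1,2): pos 4,7 vel 2,3 -> not approaching (rel speed -1 <= 0)
Earliest collision: t=4 between 0 and 1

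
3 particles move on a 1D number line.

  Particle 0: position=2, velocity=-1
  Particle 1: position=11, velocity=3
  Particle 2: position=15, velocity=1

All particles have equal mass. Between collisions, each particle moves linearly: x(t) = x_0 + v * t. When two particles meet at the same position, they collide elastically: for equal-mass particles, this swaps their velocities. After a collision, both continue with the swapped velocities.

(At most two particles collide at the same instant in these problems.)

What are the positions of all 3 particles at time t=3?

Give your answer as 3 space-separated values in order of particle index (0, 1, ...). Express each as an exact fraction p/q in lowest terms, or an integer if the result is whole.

Collision at t=2: particles 1 and 2 swap velocities; positions: p0=0 p1=17 p2=17; velocities now: v0=-1 v1=1 v2=3
Advance to t=3 (no further collisions before then); velocities: v0=-1 v1=1 v2=3; positions = -1 18 20

Answer: -1 18 20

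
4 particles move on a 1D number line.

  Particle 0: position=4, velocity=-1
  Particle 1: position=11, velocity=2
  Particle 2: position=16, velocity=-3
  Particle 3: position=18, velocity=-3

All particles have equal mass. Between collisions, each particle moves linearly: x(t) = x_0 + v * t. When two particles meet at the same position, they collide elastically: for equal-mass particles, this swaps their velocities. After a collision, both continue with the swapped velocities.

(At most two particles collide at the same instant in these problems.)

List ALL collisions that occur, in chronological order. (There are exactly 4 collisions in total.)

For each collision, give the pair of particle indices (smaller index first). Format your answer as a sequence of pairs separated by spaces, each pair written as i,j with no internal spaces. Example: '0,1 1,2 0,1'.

Answer: 1,2 2,3 0,1 1,2

Derivation:
Collision at t=1: particles 1 and 2 swap velocities; positions: p0=3 p1=13 p2=13 p3=15; velocities now: v0=-1 v1=-3 v2=2 v3=-3
Collision at t=7/5: particles 2 and 3 swap velocities; positions: p0=13/5 p1=59/5 p2=69/5 p3=69/5; velocities now: v0=-1 v1=-3 v2=-3 v3=2
Collision at t=6: particles 0 and 1 swap velocities; positions: p0=-2 p1=-2 p2=0 p3=23; velocities now: v0=-3 v1=-1 v2=-3 v3=2
Collision at t=7: particles 1 and 2 swap velocities; positions: p0=-5 p1=-3 p2=-3 p3=25; velocities now: v0=-3 v1=-3 v2=-1 v3=2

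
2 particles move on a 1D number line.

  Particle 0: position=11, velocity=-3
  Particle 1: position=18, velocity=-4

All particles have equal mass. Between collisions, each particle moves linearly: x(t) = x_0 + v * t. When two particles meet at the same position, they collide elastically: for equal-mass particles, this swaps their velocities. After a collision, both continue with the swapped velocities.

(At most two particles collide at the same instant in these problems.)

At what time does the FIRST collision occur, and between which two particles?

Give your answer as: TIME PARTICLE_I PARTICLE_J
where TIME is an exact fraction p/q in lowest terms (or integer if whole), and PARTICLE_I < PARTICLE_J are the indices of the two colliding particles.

Pair (0,1): pos 11,18 vel -3,-4 -> gap=7, closing at 1/unit, collide at t=7
Earliest collision: t=7 between 0 and 1

Answer: 7 0 1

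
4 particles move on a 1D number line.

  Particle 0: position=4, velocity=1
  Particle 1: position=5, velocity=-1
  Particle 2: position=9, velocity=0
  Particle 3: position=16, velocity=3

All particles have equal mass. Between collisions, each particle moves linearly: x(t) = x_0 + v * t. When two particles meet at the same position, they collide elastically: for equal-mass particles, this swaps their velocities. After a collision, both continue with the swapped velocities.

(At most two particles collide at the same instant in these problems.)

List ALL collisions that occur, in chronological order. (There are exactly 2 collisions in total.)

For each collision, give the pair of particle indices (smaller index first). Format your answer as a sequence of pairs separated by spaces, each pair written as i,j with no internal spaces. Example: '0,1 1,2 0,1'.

Answer: 0,1 1,2

Derivation:
Collision at t=1/2: particles 0 and 1 swap velocities; positions: p0=9/2 p1=9/2 p2=9 p3=35/2; velocities now: v0=-1 v1=1 v2=0 v3=3
Collision at t=5: particles 1 and 2 swap velocities; positions: p0=0 p1=9 p2=9 p3=31; velocities now: v0=-1 v1=0 v2=1 v3=3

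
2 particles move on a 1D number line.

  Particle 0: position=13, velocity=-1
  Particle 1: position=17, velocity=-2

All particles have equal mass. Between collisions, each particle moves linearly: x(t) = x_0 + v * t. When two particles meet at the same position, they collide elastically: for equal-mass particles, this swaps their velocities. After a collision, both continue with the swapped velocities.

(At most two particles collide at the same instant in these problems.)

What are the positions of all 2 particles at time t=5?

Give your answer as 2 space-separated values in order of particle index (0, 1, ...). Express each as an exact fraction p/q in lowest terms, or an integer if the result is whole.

Collision at t=4: particles 0 and 1 swap velocities; positions: p0=9 p1=9; velocities now: v0=-2 v1=-1
Advance to t=5 (no further collisions before then); velocities: v0=-2 v1=-1; positions = 7 8

Answer: 7 8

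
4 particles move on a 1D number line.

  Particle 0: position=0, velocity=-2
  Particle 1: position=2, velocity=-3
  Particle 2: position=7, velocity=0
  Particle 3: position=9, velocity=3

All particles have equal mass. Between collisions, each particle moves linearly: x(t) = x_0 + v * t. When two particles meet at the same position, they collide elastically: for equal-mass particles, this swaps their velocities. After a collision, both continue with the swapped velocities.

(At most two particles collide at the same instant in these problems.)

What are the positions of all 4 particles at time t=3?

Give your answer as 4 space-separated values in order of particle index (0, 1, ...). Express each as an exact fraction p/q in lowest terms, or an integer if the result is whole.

Collision at t=2: particles 0 and 1 swap velocities; positions: p0=-4 p1=-4 p2=7 p3=15; velocities now: v0=-3 v1=-2 v2=0 v3=3
Advance to t=3 (no further collisions before then); velocities: v0=-3 v1=-2 v2=0 v3=3; positions = -7 -6 7 18

Answer: -7 -6 7 18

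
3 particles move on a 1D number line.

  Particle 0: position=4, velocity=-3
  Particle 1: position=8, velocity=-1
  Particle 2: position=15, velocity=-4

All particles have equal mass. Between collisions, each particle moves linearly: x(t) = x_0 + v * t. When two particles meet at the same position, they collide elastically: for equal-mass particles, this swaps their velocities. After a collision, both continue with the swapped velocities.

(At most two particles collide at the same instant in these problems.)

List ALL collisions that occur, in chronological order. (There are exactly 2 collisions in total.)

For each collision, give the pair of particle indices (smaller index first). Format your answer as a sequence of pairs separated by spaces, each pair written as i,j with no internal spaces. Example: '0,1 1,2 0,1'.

Answer: 1,2 0,1

Derivation:
Collision at t=7/3: particles 1 and 2 swap velocities; positions: p0=-3 p1=17/3 p2=17/3; velocities now: v0=-3 v1=-4 v2=-1
Collision at t=11: particles 0 and 1 swap velocities; positions: p0=-29 p1=-29 p2=-3; velocities now: v0=-4 v1=-3 v2=-1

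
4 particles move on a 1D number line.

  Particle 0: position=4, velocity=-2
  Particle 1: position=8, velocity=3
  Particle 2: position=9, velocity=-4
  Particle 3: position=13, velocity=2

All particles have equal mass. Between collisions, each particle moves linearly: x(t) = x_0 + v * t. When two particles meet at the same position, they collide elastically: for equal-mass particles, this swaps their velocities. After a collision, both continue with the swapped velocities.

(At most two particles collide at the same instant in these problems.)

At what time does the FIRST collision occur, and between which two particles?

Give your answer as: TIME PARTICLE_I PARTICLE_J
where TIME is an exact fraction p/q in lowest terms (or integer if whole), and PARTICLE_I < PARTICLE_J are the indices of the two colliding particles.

Pair (0,1): pos 4,8 vel -2,3 -> not approaching (rel speed -5 <= 0)
Pair (1,2): pos 8,9 vel 3,-4 -> gap=1, closing at 7/unit, collide at t=1/7
Pair (2,3): pos 9,13 vel -4,2 -> not approaching (rel speed -6 <= 0)
Earliest collision: t=1/7 between 1 and 2

Answer: 1/7 1 2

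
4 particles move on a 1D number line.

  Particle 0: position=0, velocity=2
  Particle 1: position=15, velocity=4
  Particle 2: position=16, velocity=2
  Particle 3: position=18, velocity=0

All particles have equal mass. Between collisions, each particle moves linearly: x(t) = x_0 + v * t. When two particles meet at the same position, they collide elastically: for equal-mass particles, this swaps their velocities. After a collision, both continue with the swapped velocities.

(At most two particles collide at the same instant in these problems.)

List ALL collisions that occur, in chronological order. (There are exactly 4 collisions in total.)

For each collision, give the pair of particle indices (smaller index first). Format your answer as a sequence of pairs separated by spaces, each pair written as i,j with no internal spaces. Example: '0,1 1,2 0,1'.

Answer: 1,2 2,3 1,2 0,1

Derivation:
Collision at t=1/2: particles 1 and 2 swap velocities; positions: p0=1 p1=17 p2=17 p3=18; velocities now: v0=2 v1=2 v2=4 v3=0
Collision at t=3/4: particles 2 and 3 swap velocities; positions: p0=3/2 p1=35/2 p2=18 p3=18; velocities now: v0=2 v1=2 v2=0 v3=4
Collision at t=1: particles 1 and 2 swap velocities; positions: p0=2 p1=18 p2=18 p3=19; velocities now: v0=2 v1=0 v2=2 v3=4
Collision at t=9: particles 0 and 1 swap velocities; positions: p0=18 p1=18 p2=34 p3=51; velocities now: v0=0 v1=2 v2=2 v3=4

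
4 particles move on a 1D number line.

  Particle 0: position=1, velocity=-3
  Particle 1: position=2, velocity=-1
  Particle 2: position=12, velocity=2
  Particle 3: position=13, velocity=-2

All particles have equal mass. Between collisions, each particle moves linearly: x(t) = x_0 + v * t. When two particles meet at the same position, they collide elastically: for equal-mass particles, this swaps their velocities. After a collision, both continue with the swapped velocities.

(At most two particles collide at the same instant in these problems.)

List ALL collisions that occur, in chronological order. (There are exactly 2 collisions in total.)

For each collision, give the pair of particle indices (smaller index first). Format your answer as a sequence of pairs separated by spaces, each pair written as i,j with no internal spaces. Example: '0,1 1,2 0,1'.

Collision at t=1/4: particles 2 and 3 swap velocities; positions: p0=1/4 p1=7/4 p2=25/2 p3=25/2; velocities now: v0=-3 v1=-1 v2=-2 v3=2
Collision at t=11: particles 1 and 2 swap velocities; positions: p0=-32 p1=-9 p2=-9 p3=34; velocities now: v0=-3 v1=-2 v2=-1 v3=2

Answer: 2,3 1,2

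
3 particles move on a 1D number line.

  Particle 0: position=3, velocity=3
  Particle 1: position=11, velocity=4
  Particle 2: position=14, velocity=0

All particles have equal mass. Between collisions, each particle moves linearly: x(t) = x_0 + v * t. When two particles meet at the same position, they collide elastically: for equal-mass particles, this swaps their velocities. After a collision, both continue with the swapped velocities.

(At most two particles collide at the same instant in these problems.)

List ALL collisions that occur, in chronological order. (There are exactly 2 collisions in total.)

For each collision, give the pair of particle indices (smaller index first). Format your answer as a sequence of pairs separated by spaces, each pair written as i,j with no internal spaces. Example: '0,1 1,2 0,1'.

Collision at t=3/4: particles 1 and 2 swap velocities; positions: p0=21/4 p1=14 p2=14; velocities now: v0=3 v1=0 v2=4
Collision at t=11/3: particles 0 and 1 swap velocities; positions: p0=14 p1=14 p2=77/3; velocities now: v0=0 v1=3 v2=4

Answer: 1,2 0,1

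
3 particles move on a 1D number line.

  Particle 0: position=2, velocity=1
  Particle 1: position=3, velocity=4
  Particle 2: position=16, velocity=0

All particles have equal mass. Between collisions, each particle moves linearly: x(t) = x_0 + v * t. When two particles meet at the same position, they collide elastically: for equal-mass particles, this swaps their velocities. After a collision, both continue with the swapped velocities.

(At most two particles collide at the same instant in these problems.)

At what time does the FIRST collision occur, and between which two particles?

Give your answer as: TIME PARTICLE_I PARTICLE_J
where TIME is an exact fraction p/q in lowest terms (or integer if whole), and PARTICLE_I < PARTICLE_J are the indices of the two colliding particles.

Pair (0,1): pos 2,3 vel 1,4 -> not approaching (rel speed -3 <= 0)
Pair (1,2): pos 3,16 vel 4,0 -> gap=13, closing at 4/unit, collide at t=13/4
Earliest collision: t=13/4 between 1 and 2

Answer: 13/4 1 2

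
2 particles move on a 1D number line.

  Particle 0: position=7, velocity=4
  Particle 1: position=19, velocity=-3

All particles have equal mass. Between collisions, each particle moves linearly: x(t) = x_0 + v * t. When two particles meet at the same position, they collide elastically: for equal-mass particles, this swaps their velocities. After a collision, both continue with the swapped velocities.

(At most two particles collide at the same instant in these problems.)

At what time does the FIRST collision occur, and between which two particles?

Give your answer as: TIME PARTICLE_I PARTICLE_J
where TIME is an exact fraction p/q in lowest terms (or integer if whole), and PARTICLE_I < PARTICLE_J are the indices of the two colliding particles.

Answer: 12/7 0 1

Derivation:
Pair (0,1): pos 7,19 vel 4,-3 -> gap=12, closing at 7/unit, collide at t=12/7
Earliest collision: t=12/7 between 0 and 1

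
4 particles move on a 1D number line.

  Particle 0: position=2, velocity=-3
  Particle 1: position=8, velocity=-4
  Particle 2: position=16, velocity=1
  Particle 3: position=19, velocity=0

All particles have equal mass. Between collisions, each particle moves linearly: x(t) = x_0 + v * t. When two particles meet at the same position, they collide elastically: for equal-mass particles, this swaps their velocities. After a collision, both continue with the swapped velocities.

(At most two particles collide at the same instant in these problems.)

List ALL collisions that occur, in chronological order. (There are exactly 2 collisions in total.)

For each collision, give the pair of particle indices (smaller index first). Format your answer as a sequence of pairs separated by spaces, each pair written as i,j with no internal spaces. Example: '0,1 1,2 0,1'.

Answer: 2,3 0,1

Derivation:
Collision at t=3: particles 2 and 3 swap velocities; positions: p0=-7 p1=-4 p2=19 p3=19; velocities now: v0=-3 v1=-4 v2=0 v3=1
Collision at t=6: particles 0 and 1 swap velocities; positions: p0=-16 p1=-16 p2=19 p3=22; velocities now: v0=-4 v1=-3 v2=0 v3=1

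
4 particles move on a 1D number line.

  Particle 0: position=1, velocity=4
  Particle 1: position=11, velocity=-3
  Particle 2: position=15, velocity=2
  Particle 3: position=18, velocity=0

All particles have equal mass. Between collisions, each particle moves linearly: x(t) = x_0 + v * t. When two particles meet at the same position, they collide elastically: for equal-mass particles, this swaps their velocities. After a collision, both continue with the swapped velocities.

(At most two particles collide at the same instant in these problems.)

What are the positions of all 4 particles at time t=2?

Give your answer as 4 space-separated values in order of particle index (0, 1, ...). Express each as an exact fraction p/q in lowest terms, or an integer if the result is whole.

Answer: 5 9 18 19

Derivation:
Collision at t=10/7: particles 0 and 1 swap velocities; positions: p0=47/7 p1=47/7 p2=125/7 p3=18; velocities now: v0=-3 v1=4 v2=2 v3=0
Collision at t=3/2: particles 2 and 3 swap velocities; positions: p0=13/2 p1=7 p2=18 p3=18; velocities now: v0=-3 v1=4 v2=0 v3=2
Advance to t=2 (no further collisions before then); velocities: v0=-3 v1=4 v2=0 v3=2; positions = 5 9 18 19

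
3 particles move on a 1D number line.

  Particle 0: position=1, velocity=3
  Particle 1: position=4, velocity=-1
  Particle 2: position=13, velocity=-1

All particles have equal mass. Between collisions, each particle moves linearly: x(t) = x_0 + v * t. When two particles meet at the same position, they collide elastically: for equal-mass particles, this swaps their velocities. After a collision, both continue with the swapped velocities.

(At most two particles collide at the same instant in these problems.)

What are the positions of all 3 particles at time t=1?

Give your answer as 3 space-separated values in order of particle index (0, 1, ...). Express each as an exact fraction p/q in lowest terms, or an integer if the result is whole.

Answer: 3 4 12

Derivation:
Collision at t=3/4: particles 0 and 1 swap velocities; positions: p0=13/4 p1=13/4 p2=49/4; velocities now: v0=-1 v1=3 v2=-1
Advance to t=1 (no further collisions before then); velocities: v0=-1 v1=3 v2=-1; positions = 3 4 12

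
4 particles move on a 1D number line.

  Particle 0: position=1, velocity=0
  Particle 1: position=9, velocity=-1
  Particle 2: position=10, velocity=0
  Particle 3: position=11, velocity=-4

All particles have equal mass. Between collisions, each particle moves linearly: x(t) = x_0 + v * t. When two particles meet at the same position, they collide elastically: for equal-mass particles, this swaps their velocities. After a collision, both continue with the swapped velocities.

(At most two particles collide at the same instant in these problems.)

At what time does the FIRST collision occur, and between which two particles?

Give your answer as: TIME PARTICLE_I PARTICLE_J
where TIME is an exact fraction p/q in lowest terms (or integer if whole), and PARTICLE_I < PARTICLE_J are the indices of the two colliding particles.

Answer: 1/4 2 3

Derivation:
Pair (0,1): pos 1,9 vel 0,-1 -> gap=8, closing at 1/unit, collide at t=8
Pair (1,2): pos 9,10 vel -1,0 -> not approaching (rel speed -1 <= 0)
Pair (2,3): pos 10,11 vel 0,-4 -> gap=1, closing at 4/unit, collide at t=1/4
Earliest collision: t=1/4 between 2 and 3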